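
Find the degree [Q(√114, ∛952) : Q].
[Q(√114, ∛952) : Q] = 6

Let L = Q(√114, ∛952). Since Q(√114) ⊂ L and [Q(√114):Q] = 2, the tower law gives 2 | [L:Q]. Likewise Q(∛952) ⊂ L with [Q(∛952):Q] = 3 (because 952 is not a perfect cube), so 3 | [L:Q]. As gcd(2,3) = 1, [L:Q] is divisible by 6. Conversely L is generated over Q by √114 and ∛952, so [L:Q] ≤ 2·3 = 6. Therefore [Q(√114, ∛952) : Q] = 6.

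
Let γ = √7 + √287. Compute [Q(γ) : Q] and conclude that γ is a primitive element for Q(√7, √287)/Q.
[Q(γ) : Q] = 4 (equivalently, Q(γ) = Q(√7, √287))

Obviously Q(γ) ⊆ Q(√7, √287), and [Q(√7, √287):Q] = 4 (since 7, 287 are distinct squarefree integers > 1 with 2009 not a perfect square). To show equality we compute the minimal polynomial of γ. From γ = √7 + √287: γ^2 = 7 + 2√(2009) + 287 = 294 + 2√(2009), so γ^2 - 294 = 2√(2009); squaring, (γ^2 - 294)^2 = 4·2009, i.e. γ^4 - 588γ^2 + 86436 - 8036 = 0, i.e. γ^4 - 588γ^2 + 78400 = 0. So γ is a root of x^4 - 588x^2 + 78400. This polynomial is irreducible over Q: it has no rational root (each ±√7 ± √287 is irrational), and any factorization into two quadratics over Q would force √(2009) ∈ Q (pairing opposite roots) or √7, √287 ∈ Q (other pairings), all impossible. Hence [Q(γ):Q] = 4 = [Q(√7, √287):Q], so Q(γ) = Q(√7, √287).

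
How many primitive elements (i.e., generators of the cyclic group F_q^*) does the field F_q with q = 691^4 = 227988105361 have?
There are φ(227988105360) = 57471270912 primitive elements

F_q^* is cyclic of order q - 1 = 227988105360. A cyclic group of order m has exactly φ(m) generators. Here m = 227988105360 = 2^4 · 3 · 5 · 23 · 173 · 193 · 1237, so the number of primitive elements is φ(227988105360) = 57471270912.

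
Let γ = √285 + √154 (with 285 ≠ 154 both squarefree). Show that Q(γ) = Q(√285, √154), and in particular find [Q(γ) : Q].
[Q(γ) : Q] = 4 (equivalently, Q(γ) = Q(√285, √154))

Obviously Q(γ) ⊆ Q(√285, √154), and [Q(√285, √154):Q] = 4 (since 285, 154 are distinct squarefree integers > 1 with 43890 not a perfect square). To show equality we compute the minimal polynomial of γ. From γ = √285 + √154: γ^2 = 285 + 2√(43890) + 154 = 439 + 2√(43890), so γ^2 - 439 = 2√(43890); squaring, (γ^2 - 439)^2 = 4·43890, i.e. γ^4 - 878γ^2 + 192721 - 175560 = 0, i.e. γ^4 - 878γ^2 + 17161 = 0. So γ is a root of x^4 - 878x^2 + 17161. This polynomial is irreducible over Q: it has no rational root (each ±√285 ± √154 is irrational), and any factorization into two quadratics over Q would force √(43890) ∈ Q (pairing opposite roots) or √285, √154 ∈ Q (other pairings), all impossible. Hence [Q(γ):Q] = 4 = [Q(√285, √154):Q], so Q(γ) = Q(√285, √154).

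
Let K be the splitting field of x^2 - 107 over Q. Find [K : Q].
[K : Q] = 2

f(x) = x^2 - 107 factors as (x - √107)(x + √107). The splitting field is K = Q(√107). Since 107 is squarefree and > 1, it is not a perfect square, so x^2 - 107 is irreducible over Q and [Q(√107) : Q] = 2. Hence [K : Q] = 2.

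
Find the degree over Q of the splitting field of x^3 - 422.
[K : Q] = 6

The roots of x^3 - 422 are ∛422, ω∛422, ω^2∛422 where ω = e^(2πi/3) is a primitive cube root of unity, so K = Q(∛422, ω). Now [Q(∛422):Q] = 3 (since 422 is not a perfect cube, x^3 - 422 is irreducible) and [Q(ω):Q] = 2. Both 2 and 3 divide [K:Q], and [K:Q] ≤ 3·2 = 6, so [K:Q] = 6. (Equivalently: Q(∛422) ⊂ R but ω ∉ R, so [K : Q(∛422)] = 2.)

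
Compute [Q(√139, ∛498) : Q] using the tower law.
[Q(√139, ∛498) : Q] = 6

Let L = Q(√139, ∛498). Since Q(√139) ⊂ L and [Q(√139):Q] = 2, the tower law gives 2 | [L:Q]. Likewise Q(∛498) ⊂ L with [Q(∛498):Q] = 3 (because 498 is not a perfect cube), so 3 | [L:Q]. As gcd(2,3) = 1, [L:Q] is divisible by 6. Conversely L is generated over Q by √139 and ∛498, so [L:Q] ≤ 2·3 = 6. Therefore [Q(√139, ∛498) : Q] = 6.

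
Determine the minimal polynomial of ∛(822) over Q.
m_α(x) = x^3 - 822

α satisfies α^3 = 822, so x^3 - 822 annihilates α. By the rational root test, a rational root p/q (in lowest terms) of x^3 - 822 would satisfy p^3 = 822 q^3, forcing q = 1 and p^3 = 822; but 822 is not a perfect cube, contradiction. A monic cubic over Q with no rational root is irreducible (any nontrivial factorization would include a linear factor). Hence x^3 - 822 is the minimal polynomial of α, and in particular [Q(α):Q] = 3.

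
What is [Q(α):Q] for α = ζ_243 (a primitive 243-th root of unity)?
[Q(α):Q] = 162

The minimal polynomial of ζ_243 over Q is the 243-th cyclotomic polynomial Φ_243(x), which is irreducible over Q and has degree φ(243) = 162. Hence [Q(α):Q] = φ(243) = 162.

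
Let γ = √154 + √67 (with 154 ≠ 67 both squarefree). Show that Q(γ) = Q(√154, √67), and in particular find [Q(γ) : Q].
[Q(γ) : Q] = 4 (equivalently, Q(γ) = Q(√154, √67))

Obviously Q(γ) ⊆ Q(√154, √67), and [Q(√154, √67):Q] = 4 (since 154, 67 are distinct squarefree integers > 1 with 10318 not a perfect square). To show equality we compute the minimal polynomial of γ. From γ = √154 + √67: γ^2 = 154 + 2√(10318) + 67 = 221 + 2√(10318), so γ^2 - 221 = 2√(10318); squaring, (γ^2 - 221)^2 = 4·10318, i.e. γ^4 - 442γ^2 + 48841 - 41272 = 0, i.e. γ^4 - 442γ^2 + 7569 = 0. So γ is a root of x^4 - 442x^2 + 7569. This polynomial is irreducible over Q: it has no rational root (each ±√154 ± √67 is irrational), and any factorization into two quadratics over Q would force √(10318) ∈ Q (pairing opposite roots) or √154, √67 ∈ Q (other pairings), all impossible. Hence [Q(γ):Q] = 4 = [Q(√154, √67):Q], so Q(γ) = Q(√154, √67).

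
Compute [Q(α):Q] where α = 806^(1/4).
[Q(α):Q] = 4

α is a root of x^4 - 806. By Eisenstein's criterion at the prime p = 2 (which divides the constant term 806 but p^2 = 4 does not, since 806 is squarefree), x^4 - 806 is irreducible over Q. Hence [Q(α):Q] = 4.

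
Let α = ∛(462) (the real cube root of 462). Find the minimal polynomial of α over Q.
m_α(x) = x^3 - 462

α satisfies α^3 = 462, so x^3 - 462 annihilates α. By the rational root test, a rational root p/q (in lowest terms) of x^3 - 462 would satisfy p^3 = 462 q^3, forcing q = 1 and p^3 = 462; but 462 is not a perfect cube, contradiction. A monic cubic over Q with no rational root is irreducible (any nontrivial factorization would include a linear factor). Hence x^3 - 462 is the minimal polynomial of α, and in particular [Q(α):Q] = 3.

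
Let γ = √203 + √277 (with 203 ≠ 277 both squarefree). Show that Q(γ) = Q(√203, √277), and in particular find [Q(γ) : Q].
[Q(γ) : Q] = 4 (equivalently, Q(γ) = Q(√203, √277))

Obviously Q(γ) ⊆ Q(√203, √277), and [Q(√203, √277):Q] = 4 (since 203, 277 are distinct squarefree integers > 1 with 56231 not a perfect square). To show equality we compute the minimal polynomial of γ. From γ = √203 + √277: γ^2 = 203 + 2√(56231) + 277 = 480 + 2√(56231), so γ^2 - 480 = 2√(56231); squaring, (γ^2 - 480)^2 = 4·56231, i.e. γ^4 - 960γ^2 + 230400 - 224924 = 0, i.e. γ^4 - 960γ^2 + 5476 = 0. So γ is a root of x^4 - 960x^2 + 5476. This polynomial is irreducible over Q: it has no rational root (each ±√203 ± √277 is irrational), and any factorization into two quadratics over Q would force √(56231) ∈ Q (pairing opposite roots) or √203, √277 ∈ Q (other pairings), all impossible. Hence [Q(γ):Q] = 4 = [Q(√203, √277):Q], so Q(γ) = Q(√203, √277).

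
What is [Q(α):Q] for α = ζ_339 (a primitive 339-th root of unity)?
[Q(α):Q] = 224

The minimal polynomial of ζ_339 over Q is the 339-th cyclotomic polynomial Φ_339(x), which is irreducible over Q and has degree φ(339) = 224. Hence [Q(α):Q] = φ(339) = 224.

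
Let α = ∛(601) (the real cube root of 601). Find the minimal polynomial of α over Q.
m_α(x) = x^3 - 601

α satisfies α^3 = 601, so x^3 - 601 annihilates α. By the rational root test, a rational root p/q (in lowest terms) of x^3 - 601 would satisfy p^3 = 601 q^3, forcing q = 1 and p^3 = 601; but 601 is not a perfect cube, contradiction. A monic cubic over Q with no rational root is irreducible (any nontrivial factorization would include a linear factor). Hence x^3 - 601 is the minimal polynomial of α, and in particular [Q(α):Q] = 3.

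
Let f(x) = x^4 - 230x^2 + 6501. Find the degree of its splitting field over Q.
[K : Q] = 4

Solving the quadratic in x^2: x^2 = (230 ± √(230^2 - 4·6501))/2 = (230 ± √26896)/2 = (230 ± 164)/2, giving x^2 = 33 or x^2 = 197. So f(x) = (x^2 - 33)(x^2 - 197) and the roots of f are ±√33, ±√197. Hence the splitting field is K = Q(√33, √197). Since 33 and 197 are distinct squarefree integers > 1, their product 6501 is not a perfect square, so √197 ∉ Q(√33). By the tower law [K:Q] = [Q(√33,√197):Q(√33)] · [Q(√33):Q] = 2 · 2 = 4.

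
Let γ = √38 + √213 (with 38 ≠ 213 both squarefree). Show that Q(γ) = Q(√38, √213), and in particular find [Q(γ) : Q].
[Q(γ) : Q] = 4 (equivalently, Q(γ) = Q(√38, √213))

Obviously Q(γ) ⊆ Q(√38, √213), and [Q(√38, √213):Q] = 4 (since 38, 213 are distinct squarefree integers > 1 with 8094 not a perfect square). To show equality we compute the minimal polynomial of γ. From γ = √38 + √213: γ^2 = 38 + 2√(8094) + 213 = 251 + 2√(8094), so γ^2 - 251 = 2√(8094); squaring, (γ^2 - 251)^2 = 4·8094, i.e. γ^4 - 502γ^2 + 63001 - 32376 = 0, i.e. γ^4 - 502γ^2 + 30625 = 0. So γ is a root of x^4 - 502x^2 + 30625. This polynomial is irreducible over Q: it has no rational root (each ±√38 ± √213 is irrational), and any factorization into two quadratics over Q would force √(8094) ∈ Q (pairing opposite roots) or √38, √213 ∈ Q (other pairings), all impossible. Hence [Q(γ):Q] = 4 = [Q(√38, √213):Q], so Q(γ) = Q(√38, √213).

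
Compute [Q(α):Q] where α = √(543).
[Q(α):Q] = 2

[Q(α):Q] equals the degree of the minimal polynomial of α. Here α^2 = 543 and x^2 - 543 is irreducible (d = 543 is squarefree, ≠ 1, hence not a square), so deg(m_α) = 2. Thus [Q(α):Q] = 2.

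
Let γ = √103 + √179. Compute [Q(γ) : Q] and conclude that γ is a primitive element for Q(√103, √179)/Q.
[Q(γ) : Q] = 4 (equivalently, Q(γ) = Q(√103, √179))

Obviously Q(γ) ⊆ Q(√103, √179), and [Q(√103, √179):Q] = 4 (since 103, 179 are distinct squarefree integers > 1 with 18437 not a perfect square). To show equality we compute the minimal polynomial of γ. From γ = √103 + √179: γ^2 = 103 + 2√(18437) + 179 = 282 + 2√(18437), so γ^2 - 282 = 2√(18437); squaring, (γ^2 - 282)^2 = 4·18437, i.e. γ^4 - 564γ^2 + 79524 - 73748 = 0, i.e. γ^4 - 564γ^2 + 5776 = 0. So γ is a root of x^4 - 564x^2 + 5776. This polynomial is irreducible over Q: it has no rational root (each ±√103 ± √179 is irrational), and any factorization into two quadratics over Q would force √(18437) ∈ Q (pairing opposite roots) or √103, √179 ∈ Q (other pairings), all impossible. Hence [Q(γ):Q] = 4 = [Q(√103, √179):Q], so Q(γ) = Q(√103, √179).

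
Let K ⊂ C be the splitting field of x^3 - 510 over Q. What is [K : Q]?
[K : Q] = 6

The roots of x^3 - 510 are ∛510, ω∛510, ω^2∛510 where ω = e^(2πi/3) is a primitive cube root of unity, so K = Q(∛510, ω). Now [Q(∛510):Q] = 3 (since 510 is not a perfect cube, x^3 - 510 is irreducible) and [Q(ω):Q] = 2. Both 2 and 3 divide [K:Q], and [K:Q] ≤ 3·2 = 6, so [K:Q] = 6. (Equivalently: Q(∛510) ⊂ R but ω ∉ R, so [K : Q(∛510)] = 2.)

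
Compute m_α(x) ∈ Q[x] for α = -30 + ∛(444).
m_α(x) = x^3 + 90x^2 + 2700x + 26556

Set β = α + 30 = ∛(444), so β^3 = 444. Then (α + 30)^3 - 444 = 0, i.e. α is a root of g(x) = (x + 30)^3 - 444 = x^3 + 90x^2 + 2700x + 26556. Since g(x) = h(x + 30) where h(x) = x^3 - 444, and h is irreducible over Q (because 444 is not a perfect cube, so h has no rational root, and a monic cubic with no rational root is irreducible), g is also irreducible (irreducibility is preserved under the substitution x → x + 30). Hence m_α(x) = x^3 + 90x^2 + 2700x + 26556.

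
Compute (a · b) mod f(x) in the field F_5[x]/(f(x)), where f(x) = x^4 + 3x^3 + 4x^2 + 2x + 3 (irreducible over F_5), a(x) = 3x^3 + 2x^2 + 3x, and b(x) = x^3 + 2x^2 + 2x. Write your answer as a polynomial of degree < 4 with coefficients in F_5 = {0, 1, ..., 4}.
a · b ≡ x^3 + 3x^2 + 3 (mod f(x))

Multiply in F_5[x]: a(x)·b(x) = (3x^3 + 2x^2 + 3x)·(x^3 + 2x^2 + 2x) = 3x^6 + 3x^5 + 3x^4 + x^2. This has degree ≥ 4, so divide by f(x) over F_5: 3x^6 + 3x^5 + 3x^4 + x^2 = (3x^2 + 4x + 4)·(x^4 + 3x^3 + 4x^2 + 2x + 3) + (x^3 + 3x^2 + 3). Hence a·b ≡ x^3 + 3x^2 + 3 (mod f). (F_5[x]/(f) is a field with 5^4 = 625 elements since f is irreducible of degree 4.)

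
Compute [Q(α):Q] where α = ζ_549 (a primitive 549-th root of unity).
[Q(α):Q] = 360

The minimal polynomial of ζ_549 over Q is the 549-th cyclotomic polynomial Φ_549(x), which is irreducible over Q and has degree φ(549) = 360. Hence [Q(α):Q] = φ(549) = 360.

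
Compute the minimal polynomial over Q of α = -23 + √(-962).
m_α(x) = x^2 + 46x + 1491

From α + 23 = √(-962), squaring gives (α + 23)^2 = -962, i.e. α^2 + 46α + 529 = -962, so α^2 + 46α + 1491 = 0. The discriminant of x^2 + 46x + 1491 is (46)^2 - 4·(1491) = 2116 - 5964 = -3848, and 4·(-962) is not a perfect square in Q since -962 is squarefree and ≠ 1. Hence x^2 + 46x + 1491 is irreducible over Q and is the minimal polynomial of α.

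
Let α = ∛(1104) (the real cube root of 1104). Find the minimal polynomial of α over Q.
m_α(x) = x^3 - 1104

α satisfies α^3 = 1104, so x^3 - 1104 annihilates α. By the rational root test, a rational root p/q (in lowest terms) of x^3 - 1104 would satisfy p^3 = 1104 q^3, forcing q = 1 and p^3 = 1104; but 1104 is not a perfect cube, contradiction. A monic cubic over Q with no rational root is irreducible (any nontrivial factorization would include a linear factor). Hence x^3 - 1104 is the minimal polynomial of α, and in particular [Q(α):Q] = 3.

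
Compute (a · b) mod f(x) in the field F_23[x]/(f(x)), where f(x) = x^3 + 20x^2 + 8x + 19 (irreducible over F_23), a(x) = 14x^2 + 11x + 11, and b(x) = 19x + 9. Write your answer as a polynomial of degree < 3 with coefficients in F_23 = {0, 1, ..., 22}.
a · b ≡ 6x^2 + 20x + 13 (mod f(x))

Multiply in F_23[x]: a(x)·b(x) = (14x^2 + 11x + 11)·(19x + 9) = 13x^3 + 13x^2 + 9x + 7. This has degree ≥ 3, so divide by f(x) over F_23: 13x^3 + 13x^2 + 9x + 7 = (13)·(x^3 + 20x^2 + 8x + 19) + (6x^2 + 20x + 13). Hence a·b ≡ 6x^2 + 20x + 13 (mod f). (F_23[x]/(f) is a field with 23^3 = 12167 elements since f is irreducible of degree 3.)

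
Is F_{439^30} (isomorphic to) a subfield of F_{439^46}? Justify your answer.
No: F_{439^30} is not a subfield of F_{439^46}

F_{p^m} embeds in F_{p^n} iff m | n. Here 30 ∤ 46 (since 46 = 1·30 + 16 with remainder 16 ≠ 0), so F_{439^30} is not a subfield of F_{439^46}. Equivalently: if it were, the tower law would give 30 = [F_{439^30}:F_439] dividing [F_{439^46}:F_439] = 46, contradiction.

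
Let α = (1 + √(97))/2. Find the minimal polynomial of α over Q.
m_α(x) = x^2 - x - 24

From 2α - 1 = √(97), squaring gives (2α - 1)^2 = 97, i.e. 4α^2 - 4α + 1 = 97, so α^2 - α + (1 - 97)/4 = 0. Since 97 ≡ 1 (mod 4), (1 - 97)/4 = -24 ∈ Z. The polynomial x^2 - x - 24 has discriminant 1 - 4·(-24) = 97, which is not a perfect square in Q (d = 97 is squarefree and ≠ 1), so x^2 - x - 24 is irreducible over Q. It is the minimal polynomial of α.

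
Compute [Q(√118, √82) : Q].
[Q(√118, √82) : Q] = 4

[Q(√118):Q] = 2 (min poly x^2 - 118, irreducible since 118 is squarefree > 1). For the top step, suppose √82 ∈ Q(√118), say √82 = c + d√118 with c, d ∈ Q. Squaring: 82 = c^2 + 118d^2 + 2cd√118. Since √118 ∉ Q this forces 2cd = 0. If d = 0 then √82 = c ∈ Q, contradicting 82 squarefree > 1. If c = 0 then 82 = 118d^2, so 118·82 = (118d)^2 is a perfect square in Q — but 118·82 = 9676 is not a perfect square (since 118 and 82 are distinct squarefree integers). Contradiction. Hence √82 ∉ Q(√118), so x^2 - 82 stays irreducible over Q(√118) and [Q(√118, √82) : Q(√118)] = 2. By the tower law, [Q(√118, √82) : Q] = 2 · 2 = 4.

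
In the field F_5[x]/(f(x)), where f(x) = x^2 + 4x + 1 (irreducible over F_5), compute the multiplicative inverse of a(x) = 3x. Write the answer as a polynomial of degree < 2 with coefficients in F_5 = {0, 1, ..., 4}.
a(x)^(-1) ≡ 3x + 2 (mod f(x))

Since f is irreducible over F_5, F_5[x]/(f) is a field and a(x) ≠ 0 has an inverse. Apply the extended Euclidean algorithm to f(x) and a(x) in F_5[x]: f(x) = (2x + 3)·a(x) + (1). The last nonzero remainder is the constant 1 = gcd(f, a) in F_5. Back-substituting through the division chain expresses 1 = s(x)·a(x) + t(x)·f(x) with s(x) ≡ 3x + 2 (mod f), so a(x)^(-1) ≡ s(x) = 3x + 2 (mod f). Check: (3x)·(3x + 2) = 4x^2 + x ≡ 1 (mod x^2 + 4x + 1).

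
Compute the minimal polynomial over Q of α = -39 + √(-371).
m_α(x) = x^2 + 78x + 1892

From α + 39 = √(-371), squaring gives (α + 39)^2 = -371, i.e. α^2 + 78α + 1521 = -371, so α^2 + 78α + 1892 = 0. The discriminant of x^2 + 78x + 1892 is (78)^2 - 4·(1892) = 6084 - 7568 = -1484, and 4·(-371) is not a perfect square in Q since -371 is squarefree and ≠ 1. Hence x^2 + 78x + 1892 is irreducible over Q and is the minimal polynomial of α.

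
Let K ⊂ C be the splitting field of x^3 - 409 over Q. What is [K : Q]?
[K : Q] = 6

The roots of x^3 - 409 are ∛409, ω∛409, ω^2∛409 where ω = e^(2πi/3) is a primitive cube root of unity, so K = Q(∛409, ω). Now [Q(∛409):Q] = 3 (since 409 is not a perfect cube, x^3 - 409 is irreducible) and [Q(ω):Q] = 2. Both 2 and 3 divide [K:Q], and [K:Q] ≤ 3·2 = 6, so [K:Q] = 6. (Equivalently: Q(∛409) ⊂ R but ω ∉ R, so [K : Q(∛409)] = 2.)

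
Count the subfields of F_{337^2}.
F_{337^2} has 2 subfields

The subfields of F_{p^n} are exactly the fields F_{p^d} for d | n (each is the fixed field of the unique index-d subgroup of Gal(F_{p^n}/F_p) ≅ Z/nZ). The divisors of n = 2 are {1, 2}, giving 2 subfields: F_{337^1}, F_{337^2}.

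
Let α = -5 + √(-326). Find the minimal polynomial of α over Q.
m_α(x) = x^2 + 10x + 351

From α + 5 = √(-326), squaring gives (α + 5)^2 = -326, i.e. α^2 + 10α + 25 = -326, so α^2 + 10α + 351 = 0. The discriminant of x^2 + 10x + 351 is (10)^2 - 4·(351) = 100 - 1404 = -1304, and 4·(-326) is not a perfect square in Q since -326 is squarefree and ≠ 1. Hence x^2 + 10x + 351 is irreducible over Q and is the minimal polynomial of α.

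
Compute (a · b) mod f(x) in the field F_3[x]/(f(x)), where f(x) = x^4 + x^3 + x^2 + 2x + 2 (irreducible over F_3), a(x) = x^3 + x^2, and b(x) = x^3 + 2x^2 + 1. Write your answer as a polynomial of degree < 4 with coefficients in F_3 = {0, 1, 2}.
a · b ≡ x^3 + 2x^2 + x + 2 (mod f(x))

Multiply in F_3[x]: a(x)·b(x) = (x^3 + x^2)·(x^3 + 2x^2 + 1) = x^6 + 2x^4 + x^3 + x^2. This has degree ≥ 4, so divide by f(x) over F_3: x^6 + 2x^4 + x^3 + x^2 = (x^2 + 2x + 2)·(x^4 + x^3 + x^2 + 2x + 2) + (x^3 + 2x^2 + x + 2). Hence a·b ≡ x^3 + 2x^2 + x + 2 (mod f). (F_3[x]/(f) is a field with 3^4 = 81 elements since f is irreducible of degree 4.)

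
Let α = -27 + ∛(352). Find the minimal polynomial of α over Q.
m_α(x) = x^3 + 81x^2 + 2187x + 19331

Set β = α + 27 = ∛(352), so β^3 = 352. Then (α + 27)^3 - 352 = 0, i.e. α is a root of g(x) = (x + 27)^3 - 352 = x^3 + 81x^2 + 2187x + 19331. Since g(x) = h(x + 27) where h(x) = x^3 - 352, and h is irreducible over Q (because 352 is not a perfect cube, so h has no rational root, and a monic cubic with no rational root is irreducible), g is also irreducible (irreducibility is preserved under the substitution x → x + 27). Hence m_α(x) = x^3 + 81x^2 + 2187x + 19331.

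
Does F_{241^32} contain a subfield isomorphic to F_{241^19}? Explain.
No: F_{241^19} is not a subfield of F_{241^32}

F_{p^m} embeds in F_{p^n} iff m | n. Here 19 ∤ 32 (since 32 = 1·19 + 13 with remainder 13 ≠ 0), so F_{241^19} is not a subfield of F_{241^32}. Equivalently: if it were, the tower law would give 19 = [F_{241^19}:F_241] dividing [F_{241^32}:F_241] = 32, contradiction.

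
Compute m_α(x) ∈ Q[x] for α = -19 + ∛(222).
m_α(x) = x^3 + 57x^2 + 1083x + 6637

Set β = α + 19 = ∛(222), so β^3 = 222. Then (α + 19)^3 - 222 = 0, i.e. α is a root of g(x) = (x + 19)^3 - 222 = x^3 + 57x^2 + 1083x + 6637. Since g(x) = h(x + 19) where h(x) = x^3 - 222, and h is irreducible over Q (because 222 is not a perfect cube, so h has no rational root, and a monic cubic with no rational root is irreducible), g is also irreducible (irreducibility is preserved under the substitution x → x + 19). Hence m_α(x) = x^3 + 57x^2 + 1083x + 6637.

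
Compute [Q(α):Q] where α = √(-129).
[Q(α):Q] = 2

[Q(α):Q] equals the degree of the minimal polynomial of α. Here α^2 = -129 and x^2 + 129 is irreducible (d = -129 is squarefree, ≠ 1, hence not a square), so deg(m_α) = 2. Thus [Q(α):Q] = 2.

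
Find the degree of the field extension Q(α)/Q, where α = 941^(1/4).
[Q(α):Q] = 4

α is a root of x^4 - 941. By Eisenstein's criterion at the prime p = 941 (which divides the constant term 941 but p^2 = 885481 does not, since 941 is squarefree), x^4 - 941 is irreducible over Q. Hence [Q(α):Q] = 4.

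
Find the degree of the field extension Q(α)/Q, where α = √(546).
[Q(α):Q] = 2

[Q(α):Q] equals the degree of the minimal polynomial of α. Here α^2 = 546 and x^2 - 546 is irreducible (d = 546 is squarefree, ≠ 1, hence not a square), so deg(m_α) = 2. Thus [Q(α):Q] = 2.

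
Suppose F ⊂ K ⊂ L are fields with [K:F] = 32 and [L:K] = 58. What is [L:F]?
[L:F] = 1856

The tower law says that for any tower of field extensions F ⊂ K ⊂ L with finite degrees, [L:F] = [L:K] · [K:F]. Here this gives [L:F] = 58 · 32 = 1856.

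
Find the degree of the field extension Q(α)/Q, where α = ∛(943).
[Q(α):Q] = 3

The minimal polynomial of α is x^3 - 943, irreducible over Q since 943 is not a perfect cube (so x^3 - 943 has no rational root). Hence [Q(α):Q] = deg(m_α) = 3.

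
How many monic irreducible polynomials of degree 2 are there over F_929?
There are 431056 monic irreducible polynomials of degree 2 over F_929

Each element of F_{929^2} that lies in no proper subfield is a root of exactly one monic irreducible of degree 2 over F_929, and each such polynomial has 2 distinct roots in F_{929^2}. By Möbius inversion the count is N_929(2) = (1/2) Σ_{d|2} μ(2/d) · 929^d = (1/2)(μ(2)·929^1 + μ(1)·929^2) = 862112/2 = 431056.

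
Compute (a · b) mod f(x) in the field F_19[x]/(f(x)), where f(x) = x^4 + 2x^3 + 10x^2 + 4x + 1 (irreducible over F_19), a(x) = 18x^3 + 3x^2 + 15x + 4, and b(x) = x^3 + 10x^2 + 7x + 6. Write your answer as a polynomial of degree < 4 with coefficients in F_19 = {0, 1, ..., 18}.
a · b ≡ 12x^3 + 3x^2 + 5x + 4 (mod f(x))

Multiply in F_19[x]: a(x)·b(x) = (18x^3 + 3x^2 + 15x + 4)·(x^3 + 10x^2 + 7x + 6) = 18x^6 + 12x^5 + 17x^3 + 11x^2 + 4x + 5. This has degree ≥ 4, so divide by f(x) over F_19: 18x^6 + 12x^5 + 17x^3 + 11x^2 + 4x + 5 = (18x^2 + 14x + 1)·(x^4 + 2x^3 + 10x^2 + 4x + 1) + (12x^3 + 3x^2 + 5x + 4). Hence a·b ≡ 12x^3 + 3x^2 + 5x + 4 (mod f). (F_19[x]/(f) is a field with 19^4 = 130321 elements since f is irreducible of degree 4.)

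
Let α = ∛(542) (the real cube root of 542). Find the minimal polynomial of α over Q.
m_α(x) = x^3 - 542

α satisfies α^3 = 542, so x^3 - 542 annihilates α. By the rational root test, a rational root p/q (in lowest terms) of x^3 - 542 would satisfy p^3 = 542 q^3, forcing q = 1 and p^3 = 542; but 542 is not a perfect cube, contradiction. A monic cubic over Q with no rational root is irreducible (any nontrivial factorization would include a linear factor). Hence x^3 - 542 is the minimal polynomial of α, and in particular [Q(α):Q] = 3.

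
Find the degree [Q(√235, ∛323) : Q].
[Q(√235, ∛323) : Q] = 6

Let L = Q(√235, ∛323). Since Q(√235) ⊂ L and [Q(√235):Q] = 2, the tower law gives 2 | [L:Q]. Likewise Q(∛323) ⊂ L with [Q(∛323):Q] = 3 (because 323 is not a perfect cube), so 3 | [L:Q]. As gcd(2,3) = 1, [L:Q] is divisible by 6. Conversely L is generated over Q by √235 and ∛323, so [L:Q] ≤ 2·3 = 6. Therefore [Q(√235, ∛323) : Q] = 6.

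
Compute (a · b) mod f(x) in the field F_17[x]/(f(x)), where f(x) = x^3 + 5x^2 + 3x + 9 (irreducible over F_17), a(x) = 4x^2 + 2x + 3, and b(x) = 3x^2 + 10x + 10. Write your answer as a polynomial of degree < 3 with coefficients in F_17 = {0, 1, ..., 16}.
a · b ≡ x^2 + x + 3 (mod f(x))

Multiply in F_17[x]: a(x)·b(x) = (4x^2 + 2x + 3)·(3x^2 + 10x + 10) = 12x^4 + 12x^3 + x^2 + 16x + 13. This has degree ≥ 3, so divide by f(x) over F_17: 12x^4 + 12x^3 + x^2 + 16x + 13 = (12x + 3)·(x^3 + 5x^2 + 3x + 9) + (x^2 + x + 3). Hence a·b ≡ x^2 + x + 3 (mod f). (F_17[x]/(f) is a field with 17^3 = 4913 elements since f is irreducible of degree 3.)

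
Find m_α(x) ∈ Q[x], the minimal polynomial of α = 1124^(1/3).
m_α(x) = x^3 - 1124

α satisfies α^3 = 1124, so x^3 - 1124 annihilates α. By the rational root test, a rational root p/q (in lowest terms) of x^3 - 1124 would satisfy p^3 = 1124 q^3, forcing q = 1 and p^3 = 1124; but 1124 is not a perfect cube, contradiction. A monic cubic over Q with no rational root is irreducible (any nontrivial factorization would include a linear factor). Hence x^3 - 1124 is the minimal polynomial of α, and in particular [Q(α):Q] = 3.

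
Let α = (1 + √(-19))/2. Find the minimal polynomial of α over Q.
m_α(x) = x^2 - x + 5

From 2α - 1 = √(-19), squaring gives (2α - 1)^2 = -19, i.e. 4α^2 - 4α + 1 = -19, so α^2 - α + (1 + 19)/4 = 0. Since -19 ≡ 1 (mod 4), (1 + 19)/4 = 5 ∈ Z. The polynomial x^2 - x + 5 has discriminant 1 - 4·(5) = -19, which is not a perfect square in Q (d = -19 is squarefree and ≠ 1), so x^2 - x + 5 is irreducible over Q. It is the minimal polynomial of α.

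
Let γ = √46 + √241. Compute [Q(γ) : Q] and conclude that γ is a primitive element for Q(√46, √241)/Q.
[Q(γ) : Q] = 4 (equivalently, Q(γ) = Q(√46, √241))

Obviously Q(γ) ⊆ Q(√46, √241), and [Q(√46, √241):Q] = 4 (since 46, 241 are distinct squarefree integers > 1 with 11086 not a perfect square). To show equality we compute the minimal polynomial of γ. From γ = √46 + √241: γ^2 = 46 + 2√(11086) + 241 = 287 + 2√(11086), so γ^2 - 287 = 2√(11086); squaring, (γ^2 - 287)^2 = 4·11086, i.e. γ^4 - 574γ^2 + 82369 - 44344 = 0, i.e. γ^4 - 574γ^2 + 38025 = 0. So γ is a root of x^4 - 574x^2 + 38025. This polynomial is irreducible over Q: it has no rational root (each ±√46 ± √241 is irrational), and any factorization into two quadratics over Q would force √(11086) ∈ Q (pairing opposite roots) or √46, √241 ∈ Q (other pairings), all impossible. Hence [Q(γ):Q] = 4 = [Q(√46, √241):Q], so Q(γ) = Q(√46, √241).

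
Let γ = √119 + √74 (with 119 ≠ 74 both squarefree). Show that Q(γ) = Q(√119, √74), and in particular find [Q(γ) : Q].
[Q(γ) : Q] = 4 (equivalently, Q(γ) = Q(√119, √74))

Obviously Q(γ) ⊆ Q(√119, √74), and [Q(√119, √74):Q] = 4 (since 119, 74 are distinct squarefree integers > 1 with 8806 not a perfect square). To show equality we compute the minimal polynomial of γ. From γ = √119 + √74: γ^2 = 119 + 2√(8806) + 74 = 193 + 2√(8806), so γ^2 - 193 = 2√(8806); squaring, (γ^2 - 193)^2 = 4·8806, i.e. γ^4 - 386γ^2 + 37249 - 35224 = 0, i.e. γ^4 - 386γ^2 + 2025 = 0. So γ is a root of x^4 - 386x^2 + 2025. This polynomial is irreducible over Q: it has no rational root (each ±√119 ± √74 is irrational), and any factorization into two quadratics over Q would force √(8806) ∈ Q (pairing opposite roots) or √119, √74 ∈ Q (other pairings), all impossible. Hence [Q(γ):Q] = 4 = [Q(√119, √74):Q], so Q(γ) = Q(√119, √74).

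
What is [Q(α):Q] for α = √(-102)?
[Q(α):Q] = 2

[Q(α):Q] equals the degree of the minimal polynomial of α. Here α^2 = -102 and x^2 + 102 is irreducible (d = -102 is squarefree, ≠ 1, hence not a square), so deg(m_α) = 2. Thus [Q(α):Q] = 2.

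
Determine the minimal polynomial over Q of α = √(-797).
m_α(x) = x^2 + 797

α satisfies α^2 + 797 = 0, so x^2 + 797 annihilates α. Since d = -797 is squarefree and ≠ 1, it is not a perfect square in Q, so x^2 + 797 has no rational root and is therefore irreducible over Q (a degree-2 polynomial over a field is irreducible iff it has no root). Hence m_α(x) = x^2 + 797.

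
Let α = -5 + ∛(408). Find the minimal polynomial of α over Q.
m_α(x) = x^3 + 15x^2 + 75x - 283

Set β = α + 5 = ∛(408), so β^3 = 408. Then (α + 5)^3 - 408 = 0, i.e. α is a root of g(x) = (x + 5)^3 - 408 = x^3 + 15x^2 + 75x - 283. Since g(x) = h(x + 5) where h(x) = x^3 - 408, and h is irreducible over Q (because 408 is not a perfect cube, so h has no rational root, and a monic cubic with no rational root is irreducible), g is also irreducible (irreducibility is preserved under the substitution x → x + 5). Hence m_α(x) = x^3 + 15x^2 + 75x - 283.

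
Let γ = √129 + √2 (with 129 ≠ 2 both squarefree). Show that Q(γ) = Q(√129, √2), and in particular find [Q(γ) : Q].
[Q(γ) : Q] = 4 (equivalently, Q(γ) = Q(√129, √2))

Obviously Q(γ) ⊆ Q(√129, √2), and [Q(√129, √2):Q] = 4 (since 129, 2 are distinct squarefree integers > 1 with 258 not a perfect square). To show equality we compute the minimal polynomial of γ. From γ = √129 + √2: γ^2 = 129 + 2√(258) + 2 = 131 + 2√(258), so γ^2 - 131 = 2√(258); squaring, (γ^2 - 131)^2 = 4·258, i.e. γ^4 - 262γ^2 + 17161 - 1032 = 0, i.e. γ^4 - 262γ^2 + 16129 = 0. So γ is a root of x^4 - 262x^2 + 16129. This polynomial is irreducible over Q: it has no rational root (each ±√129 ± √2 is irrational), and any factorization into two quadratics over Q would force √(258) ∈ Q (pairing opposite roots) or √129, √2 ∈ Q (other pairings), all impossible. Hence [Q(γ):Q] = 4 = [Q(√129, √2):Q], so Q(γ) = Q(√129, √2).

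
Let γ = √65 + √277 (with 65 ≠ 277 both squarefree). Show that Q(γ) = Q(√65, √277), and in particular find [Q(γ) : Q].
[Q(γ) : Q] = 4 (equivalently, Q(γ) = Q(√65, √277))

Obviously Q(γ) ⊆ Q(√65, √277), and [Q(√65, √277):Q] = 4 (since 65, 277 are distinct squarefree integers > 1 with 18005 not a perfect square). To show equality we compute the minimal polynomial of γ. From γ = √65 + √277: γ^2 = 65 + 2√(18005) + 277 = 342 + 2√(18005), so γ^2 - 342 = 2√(18005); squaring, (γ^2 - 342)^2 = 4·18005, i.e. γ^4 - 684γ^2 + 116964 - 72020 = 0, i.e. γ^4 - 684γ^2 + 44944 = 0. So γ is a root of x^4 - 684x^2 + 44944. This polynomial is irreducible over Q: it has no rational root (each ±√65 ± √277 is irrational), and any factorization into two quadratics over Q would force √(18005) ∈ Q (pairing opposite roots) or √65, √277 ∈ Q (other pairings), all impossible. Hence [Q(γ):Q] = 4 = [Q(√65, √277):Q], so Q(γ) = Q(√65, √277).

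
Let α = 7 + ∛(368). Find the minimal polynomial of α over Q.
m_α(x) = x^3 - 21x^2 + 147x - 711

Set β = α - 7 = ∛(368), so β^3 = 368. Then (α - 7)^3 - 368 = 0, i.e. α is a root of g(x) = (x - 7)^3 - 368 = x^3 - 21x^2 + 147x - 711. Since g(x) = h(x - 7) where h(x) = x^3 - 368, and h is irreducible over Q (because 368 is not a perfect cube, so h has no rational root, and a monic cubic with no rational root is irreducible), g is also irreducible (irreducibility is preserved under the substitution x → x - 7). Hence m_α(x) = x^3 - 21x^2 + 147x - 711.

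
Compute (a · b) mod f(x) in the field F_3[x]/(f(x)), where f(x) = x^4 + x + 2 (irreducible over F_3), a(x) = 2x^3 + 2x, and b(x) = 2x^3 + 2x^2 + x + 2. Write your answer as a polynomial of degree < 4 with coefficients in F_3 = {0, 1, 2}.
a · b ≡ x^3 + 2x^2 + 2x (mod f(x))

Multiply in F_3[x]: a(x)·b(x) = (2x^3 + 2x)·(2x^3 + 2x^2 + x + 2) = x^6 + x^5 + 2x^3 + 2x^2 + x. This has degree ≥ 4, so divide by f(x) over F_3: x^6 + x^5 + 2x^3 + 2x^2 + x = (x^2 + x)·(x^4 + x + 2) + (x^3 + 2x^2 + 2x). Hence a·b ≡ x^3 + 2x^2 + 2x (mod f). (F_3[x]/(f) is a field with 3^4 = 81 elements since f is irreducible of degree 4.)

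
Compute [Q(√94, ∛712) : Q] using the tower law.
[Q(√94, ∛712) : Q] = 6

Let L = Q(√94, ∛712). Since Q(√94) ⊂ L and [Q(√94):Q] = 2, the tower law gives 2 | [L:Q]. Likewise Q(∛712) ⊂ L with [Q(∛712):Q] = 3 (because 712 is not a perfect cube), so 3 | [L:Q]. As gcd(2,3) = 1, [L:Q] is divisible by 6. Conversely L is generated over Q by √94 and ∛712, so [L:Q] ≤ 2·3 = 6. Therefore [Q(√94, ∛712) : Q] = 6.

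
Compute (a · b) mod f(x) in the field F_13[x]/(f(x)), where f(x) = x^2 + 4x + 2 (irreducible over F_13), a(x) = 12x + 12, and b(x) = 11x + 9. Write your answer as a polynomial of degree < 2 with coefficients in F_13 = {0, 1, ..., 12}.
a · b ≡ 11x (mod f(x))

Multiply in F_13[x]: a(x)·b(x) = (12x + 12)·(11x + 9) = 2x^2 + 6x + 4. This has degree ≥ 2, so divide by f(x) over F_13: 2x^2 + 6x + 4 = (2)·(x^2 + 4x + 2) + (11x). Hence a·b ≡ 11x (mod f). (F_13[x]/(f) is a field with 13^2 = 169 elements since f is irreducible of degree 2.)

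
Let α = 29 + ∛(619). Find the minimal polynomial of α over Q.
m_α(x) = x^3 - 87x^2 + 2523x - 25008

Set β = α - 29 = ∛(619), so β^3 = 619. Then (α - 29)^3 - 619 = 0, i.e. α is a root of g(x) = (x - 29)^3 - 619 = x^3 - 87x^2 + 2523x - 25008. Since g(x) = h(x - 29) where h(x) = x^3 - 619, and h is irreducible over Q (because 619 is not a perfect cube, so h has no rational root, and a monic cubic with no rational root is irreducible), g is also irreducible (irreducibility is preserved under the substitution x → x - 29). Hence m_α(x) = x^3 - 87x^2 + 2523x - 25008.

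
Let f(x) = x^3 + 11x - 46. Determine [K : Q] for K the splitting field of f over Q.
[K : Q] = 6

By the rational root test, any rational root of the monic integer polynomial f(x) = x^3 + 11x - 46 must be an integer dividing the constant term -46, i.e. one of ±{1, 2, 23, 46}. Evaluating: f(1) = -34, f(-1) = -58, f(2) = -16, f(-2) = -76, f(23) = 12374, f(-23) = -12466, f(46) = 97796, f(-46) = -97888; none is 0, so f has no rational root and is therefore irreducible over Q (a cubic with no linear factor over a field is irreducible). For an irreducible cubic, the Galois group is A_3 or S_3 according as the discriminant disc(f) = -4a^3 - 27b^2 = -4·(11)^3 - 27·(-46)^2 = -62456 is or is not a square in Q. Here disc(f) = -62456 is not a perfect square in Q, so the Galois group of f over Q is not contained in A_3 and must be all of S_3. The splitting field has degree |S_3| = 6 over Q, so [K : Q] = 6.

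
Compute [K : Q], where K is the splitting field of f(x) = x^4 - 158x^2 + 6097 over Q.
[K : Q] = 4

Solving the quadratic in x^2: x^2 = (158 ± √(158^2 - 4·6097))/2 = (158 ± √576)/2 = (158 ± 24)/2, giving x^2 = 67 or x^2 = 91. So f(x) = (x^2 - 67)(x^2 - 91) and the roots of f are ±√67, ±√91. Hence the splitting field is K = Q(√67, √91). Since 67 and 91 are distinct squarefree integers > 1, their product 6097 is not a perfect square, so √91 ∉ Q(√67). By the tower law [K:Q] = [Q(√67,√91):Q(√67)] · [Q(√67):Q] = 2 · 2 = 4.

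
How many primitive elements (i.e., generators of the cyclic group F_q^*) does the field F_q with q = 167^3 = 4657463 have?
There are φ(4657462) = 2300592 primitive elements

F_q^* is cyclic of order q - 1 = 4657462. A cyclic group of order m has exactly φ(m) generators. Here m = 4657462 = 2 · 83 · 28057, so the number of primitive elements is φ(4657462) = 2300592.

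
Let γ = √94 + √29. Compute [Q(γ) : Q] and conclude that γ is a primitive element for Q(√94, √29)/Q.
[Q(γ) : Q] = 4 (equivalently, Q(γ) = Q(√94, √29))

Obviously Q(γ) ⊆ Q(√94, √29), and [Q(√94, √29):Q] = 4 (since 94, 29 are distinct squarefree integers > 1 with 2726 not a perfect square). To show equality we compute the minimal polynomial of γ. From γ = √94 + √29: γ^2 = 94 + 2√(2726) + 29 = 123 + 2√(2726), so γ^2 - 123 = 2√(2726); squaring, (γ^2 - 123)^2 = 4·2726, i.e. γ^4 - 246γ^2 + 15129 - 10904 = 0, i.e. γ^4 - 246γ^2 + 4225 = 0. So γ is a root of x^4 - 246x^2 + 4225. This polynomial is irreducible over Q: it has no rational root (each ±√94 ± √29 is irrational), and any factorization into two quadratics over Q would force √(2726) ∈ Q (pairing opposite roots) or √94, √29 ∈ Q (other pairings), all impossible. Hence [Q(γ):Q] = 4 = [Q(√94, √29):Q], so Q(γ) = Q(√94, √29).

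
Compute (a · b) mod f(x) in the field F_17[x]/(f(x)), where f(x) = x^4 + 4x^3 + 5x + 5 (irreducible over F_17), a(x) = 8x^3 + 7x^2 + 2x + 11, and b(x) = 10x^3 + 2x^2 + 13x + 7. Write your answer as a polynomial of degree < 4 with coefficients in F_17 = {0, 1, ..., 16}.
a · b ≡ 2x^3 + 3x + 11 (mod f(x))

Multiply in F_17[x]: a(x)·b(x) = (8x^3 + 7x^2 + 2x + 11)·(10x^3 + 2x^2 + 13x + 7) = 12x^6 + x^5 + 2x^4 + 6x^3 + 12x^2 + 4x + 9. This has degree ≥ 4, so divide by f(x) over F_17: 12x^6 + x^5 + 2x^4 + 6x^3 + 12x^2 + 4x + 9 = (12x^2 + 4x + 3)·(x^4 + 4x^3 + 5x + 5) + (2x^3 + 3x + 11). Hence a·b ≡ 2x^3 + 3x + 11 (mod f). (F_17[x]/(f) is a field with 17^4 = 83521 elements since f is irreducible of degree 4.)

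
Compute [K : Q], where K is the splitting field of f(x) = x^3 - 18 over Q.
[K : Q] = 6

The roots of x^3 - 18 are ∛18, ω∛18, ω^2∛18 where ω = e^(2πi/3) is a primitive cube root of unity, so K = Q(∛18, ω). Now [Q(∛18):Q] = 3 (since 18 is not a perfect cube, x^3 - 18 is irreducible) and [Q(ω):Q] = 2. Both 2 and 3 divide [K:Q], and [K:Q] ≤ 3·2 = 6, so [K:Q] = 6. (Equivalently: Q(∛18) ⊂ R but ω ∉ R, so [K : Q(∛18)] = 2.)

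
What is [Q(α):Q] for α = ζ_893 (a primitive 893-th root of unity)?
[Q(α):Q] = 828

The minimal polynomial of ζ_893 over Q is the 893-th cyclotomic polynomial Φ_893(x), which is irreducible over Q and has degree φ(893) = 828. Hence [Q(α):Q] = φ(893) = 828.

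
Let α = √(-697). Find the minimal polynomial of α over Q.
m_α(x) = x^2 + 697

α satisfies α^2 + 697 = 0, so x^2 + 697 annihilates α. Since d = -697 is squarefree and ≠ 1, it is not a perfect square in Q, so x^2 + 697 has no rational root and is therefore irreducible over Q (a degree-2 polynomial over a field is irreducible iff it has no root). Hence m_α(x) = x^2 + 697.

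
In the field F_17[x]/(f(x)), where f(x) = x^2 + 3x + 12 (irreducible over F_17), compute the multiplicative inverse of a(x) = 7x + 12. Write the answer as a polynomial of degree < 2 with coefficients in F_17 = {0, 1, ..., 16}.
a(x)^(-1) ≡ 11x + 2 (mod f(x))

Since f is irreducible over F_17, F_17[x]/(f) is a field and a(x) ≠ 0 has an inverse. Apply the extended Euclidean algorithm to f(x) and a(x) in F_17[x]: f(x) = (5x + 4)·a(x) + (15). The last nonzero remainder is the constant 15 = gcd(f, a) in F_17. Back-substituting through the division chain expresses 15 = s(x)·a(x) + t(x)·f(x) with s(x) ≡ 12x + 13 (mod f), so (12x + 13)·a(x) ≡ 15 (mod f). Multiplying by 15^(-1) ≡ 8 in F_17 gives a(x)^(-1) ≡ 8·(12x + 13) ≡ 11x + 2 (mod f). Check: (7x + 12)·(11x + 2) = 9x^2 + 10x + 7 ≡ 1 (mod x^2 + 3x + 12).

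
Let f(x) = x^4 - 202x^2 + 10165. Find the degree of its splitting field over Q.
[K : Q] = 4

Solving the quadratic in x^2: x^2 = (202 ± √(202^2 - 4·10165))/2 = (202 ± √144)/2 = (202 ± 12)/2, giving x^2 = 107 or x^2 = 95. So f(x) = (x^2 - 107)(x^2 - 95) and the roots of f are ±√107, ±√95. Hence the splitting field is K = Q(√107, √95). Since 107 and 95 are distinct squarefree integers > 1, their product 10165 is not a perfect square, so √95 ∉ Q(√107). By the tower law [K:Q] = [Q(√107,√95):Q(√107)] · [Q(√107):Q] = 2 · 2 = 4.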